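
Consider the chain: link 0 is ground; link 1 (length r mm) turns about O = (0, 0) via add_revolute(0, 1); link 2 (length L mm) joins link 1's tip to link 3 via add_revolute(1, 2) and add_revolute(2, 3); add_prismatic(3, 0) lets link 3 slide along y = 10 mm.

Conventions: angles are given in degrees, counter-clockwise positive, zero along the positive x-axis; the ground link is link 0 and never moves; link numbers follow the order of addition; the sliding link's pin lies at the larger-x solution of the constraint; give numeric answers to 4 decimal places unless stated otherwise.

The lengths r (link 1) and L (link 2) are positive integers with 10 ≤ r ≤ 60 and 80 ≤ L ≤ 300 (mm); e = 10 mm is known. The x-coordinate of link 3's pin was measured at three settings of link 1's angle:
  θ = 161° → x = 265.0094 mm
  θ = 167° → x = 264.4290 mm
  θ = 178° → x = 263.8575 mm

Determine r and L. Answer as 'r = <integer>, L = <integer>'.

constraint per measurement: (x − r cos θ)² + (r sin θ − e)² = L²
subtracting the θ₁ and θ₂ equations cancels the r² and L² terms:
r = (x₁² − x₂²) / (2[(x₁cos θ₁ + e sin θ₁) − (x₂cos θ₂ + e sin θ₂)]) = 18.9998 → r = 19
L² = (x₁ − r cos θ₁)² + (r sin θ₁ − e)² = 80088.9760 → L = 283.0000 → L = 283
check at θ₃=178°: x = 263.8575 (printed 263.8575) ✓

r = 19, L = 283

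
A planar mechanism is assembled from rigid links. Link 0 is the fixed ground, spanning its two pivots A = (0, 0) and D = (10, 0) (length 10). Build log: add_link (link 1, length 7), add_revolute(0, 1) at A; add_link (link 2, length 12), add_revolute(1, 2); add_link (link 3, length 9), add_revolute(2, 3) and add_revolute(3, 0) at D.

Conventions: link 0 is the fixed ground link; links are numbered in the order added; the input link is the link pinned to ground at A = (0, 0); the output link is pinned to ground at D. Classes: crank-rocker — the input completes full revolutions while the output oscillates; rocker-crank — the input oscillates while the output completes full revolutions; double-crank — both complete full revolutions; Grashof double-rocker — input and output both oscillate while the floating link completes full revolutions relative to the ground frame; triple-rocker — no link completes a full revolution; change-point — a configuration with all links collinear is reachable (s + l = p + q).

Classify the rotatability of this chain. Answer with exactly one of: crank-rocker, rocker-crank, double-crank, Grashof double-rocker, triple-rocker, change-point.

lengths: ground=10, input=7, coupler=12, output=9
sorted: s=7 (shortest), l=12 (longest), p+q=19
s + l = 19 vs p + q = 19
s + l = p + q → change-point (collinear configuration reachable)

change-point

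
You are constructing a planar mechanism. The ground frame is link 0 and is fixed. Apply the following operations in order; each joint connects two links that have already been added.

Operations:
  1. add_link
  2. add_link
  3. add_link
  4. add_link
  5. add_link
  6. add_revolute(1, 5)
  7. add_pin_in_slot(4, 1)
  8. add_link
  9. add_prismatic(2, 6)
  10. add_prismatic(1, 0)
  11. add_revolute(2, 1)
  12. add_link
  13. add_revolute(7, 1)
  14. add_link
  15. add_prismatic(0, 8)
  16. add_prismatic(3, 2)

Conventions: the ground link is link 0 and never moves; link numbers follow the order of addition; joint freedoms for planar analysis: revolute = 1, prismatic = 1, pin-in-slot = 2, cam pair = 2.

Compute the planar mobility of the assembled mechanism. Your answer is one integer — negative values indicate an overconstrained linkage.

L=1 J1=0 J2=0
add link → L=2 J1=0 J2=0
add link → L=3 J1=0 J2=0
add link → L=4 J1=0 J2=0
add link → L=5 J1=0 J2=0
add link → L=6 J1=0 J2=0
R@1,5 dof=1 J1 → L=6 J1=1 J2=0
PS@4,1 dof=2 J2 → L=6 J1=1 J2=1
add link → L=7 J1=1 J2=1
P@2,6 dof=1 J1 → L=7 J1=2 J2=1
P@1,0 dof=1 J1 → L=7 J1=3 J2=1
R@2,1 dof=1 J1 → L=7 J1=4 J2=1
add link → L=8 J1=4 J2=1
R@7,1 dof=1 J1 → L=8 J1=5 J2=1
add link → L=9 J1=5 J2=1
P@0,8 dof=1 J1 → L=9 J1=6 J2=1
P@3,2 dof=1 J1 → L=9 J1=7 J2=1
M=3(L−1)−2J1−J2=3·8−2·7−1=9

M = 9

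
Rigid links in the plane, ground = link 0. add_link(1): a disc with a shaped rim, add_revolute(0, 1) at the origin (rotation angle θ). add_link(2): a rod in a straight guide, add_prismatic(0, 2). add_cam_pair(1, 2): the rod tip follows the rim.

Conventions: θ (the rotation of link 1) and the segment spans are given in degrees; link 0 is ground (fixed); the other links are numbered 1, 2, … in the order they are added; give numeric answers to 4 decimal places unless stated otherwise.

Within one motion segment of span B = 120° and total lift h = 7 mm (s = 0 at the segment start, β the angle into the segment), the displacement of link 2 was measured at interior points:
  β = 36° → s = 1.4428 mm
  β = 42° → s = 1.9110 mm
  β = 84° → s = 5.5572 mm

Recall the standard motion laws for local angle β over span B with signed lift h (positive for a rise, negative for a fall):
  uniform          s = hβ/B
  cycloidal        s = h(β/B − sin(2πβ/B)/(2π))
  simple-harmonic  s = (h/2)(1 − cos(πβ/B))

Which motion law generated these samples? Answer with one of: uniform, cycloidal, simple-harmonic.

candidates at β/B = r: uniform s = h·r (linear in β); cycloidal s = h·(r − sin(2πr)/(2π)); simple-harmonic s = (h/2)(1 − cos(πr))
β=36°: printed 1.4428 | uniform 2.1000, cycloidal 1.0404, simple-harmonic 1.4428
β=42°: printed 1.9110 | uniform 2.4500, cycloidal 1.5487, simple-harmonic 1.9110
β=84°: printed 5.5572 | uniform 4.9000, cycloidal 5.9596, simple-harmonic 5.5572
only one law matches every sample → simple-harmonic

simple-harmonic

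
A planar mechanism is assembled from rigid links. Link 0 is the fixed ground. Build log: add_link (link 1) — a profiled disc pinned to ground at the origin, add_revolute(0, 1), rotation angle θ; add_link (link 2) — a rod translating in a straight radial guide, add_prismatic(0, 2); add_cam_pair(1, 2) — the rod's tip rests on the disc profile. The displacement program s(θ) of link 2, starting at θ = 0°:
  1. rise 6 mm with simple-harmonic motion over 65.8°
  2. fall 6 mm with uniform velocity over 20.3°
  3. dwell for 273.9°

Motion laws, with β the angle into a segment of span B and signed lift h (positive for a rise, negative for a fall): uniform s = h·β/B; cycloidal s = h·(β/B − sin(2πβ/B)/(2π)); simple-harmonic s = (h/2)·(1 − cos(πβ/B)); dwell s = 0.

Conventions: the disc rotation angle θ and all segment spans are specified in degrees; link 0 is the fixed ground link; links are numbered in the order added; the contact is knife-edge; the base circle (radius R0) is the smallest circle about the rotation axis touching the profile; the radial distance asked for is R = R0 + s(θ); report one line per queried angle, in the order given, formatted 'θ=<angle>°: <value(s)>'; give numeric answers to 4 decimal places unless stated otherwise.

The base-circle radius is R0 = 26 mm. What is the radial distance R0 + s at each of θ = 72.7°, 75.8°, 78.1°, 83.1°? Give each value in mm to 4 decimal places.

seg 1 [0°–65.8°] simple-harmonic, h=6: full span → s += 6 → s = 6.0000
seg 2 [65.8°–86.1°] uniform, h=-6: θ=72.7° here. β=6.9, B=20.3. -6·6.9/20.3 = -2.0394 → s = 3.9606
seg 2 [65.8°–86.1°] uniform, h=-6: θ=75.8° here. β=10, B=20.3. -6·10/20.3 = -2.9557 → s = 3.0443
seg 2 [65.8°–86.1°] uniform, h=-6: θ=78.1° here. β=12.3, B=20.3. -6·12.3/20.3 = -3.6355 → s = 2.3645
seg 2 [65.8°–86.1°] uniform, h=-6: θ=83.1° here. β=17.3, B=20.3. -6·17.3/20.3 = -5.1133 → s = 0.8867
θ=72.7°: R = R0 + s = 26 + 3.9606 = 29.9606
θ=75.8°: R = R0 + s = 26 + 3.0443 = 29.0443
θ=78.1°: R = R0 + s = 26 + 2.3645 = 28.3645
θ=83.1°: R = R0 + s = 26 + 0.8867 = 26.8867

θ=72.7°: 29.9606
θ=75.8°: 29.0443
θ=78.1°: 28.3645
θ=83.1°: 26.8867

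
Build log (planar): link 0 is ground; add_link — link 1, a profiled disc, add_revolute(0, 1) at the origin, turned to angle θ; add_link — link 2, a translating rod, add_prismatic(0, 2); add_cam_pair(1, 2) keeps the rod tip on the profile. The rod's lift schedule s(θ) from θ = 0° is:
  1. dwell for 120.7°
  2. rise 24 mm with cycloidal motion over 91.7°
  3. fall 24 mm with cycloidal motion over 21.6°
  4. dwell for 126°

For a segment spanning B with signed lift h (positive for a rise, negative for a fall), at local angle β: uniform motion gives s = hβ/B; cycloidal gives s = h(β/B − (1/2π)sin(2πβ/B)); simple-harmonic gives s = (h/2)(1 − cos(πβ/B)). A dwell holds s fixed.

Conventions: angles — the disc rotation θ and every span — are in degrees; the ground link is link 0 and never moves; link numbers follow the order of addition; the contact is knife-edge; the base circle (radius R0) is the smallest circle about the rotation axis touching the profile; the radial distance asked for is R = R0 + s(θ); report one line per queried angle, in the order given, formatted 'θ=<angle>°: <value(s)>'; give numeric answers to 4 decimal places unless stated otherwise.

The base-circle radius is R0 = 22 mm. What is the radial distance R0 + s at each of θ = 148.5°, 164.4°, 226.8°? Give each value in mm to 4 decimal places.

seg 1 [0°–120.7°] dwell: s stays 0.0000
seg 2 [120.7°–212.4°] cycloidal, h=24: θ=148.5° here. β=27.8, B=91.7. 24·(0.3032 − sin(2π·0.3032)/(2π)) = 3.6673 → s = 3.6673
seg 2 [120.7°–212.4°] cycloidal, h=24: θ=164.4° here. β=43.7, B=91.7. 24·(0.4766 − sin(2π·0.4766)/(2π)) = 10.8766 → s = 10.8766
seg 2 [120.7°–212.4°] cycloidal, h=24: full span → s += 24 → s = 24.0000
seg 3 [212.4°–234°] cycloidal, h=-24: θ=226.8° here. β=14.4, B=21.6. -24·(0.6667 − sin(2π·0.6667)/(2π)) = -19.3080 → s = 4.6920
θ=148.5°: R = R0 + s = 22 + 3.6673 = 25.6673
θ=164.4°: R = R0 + s = 22 + 10.8766 = 32.8766
θ=226.8°: R = R0 + s = 22 + 4.6920 = 26.6920

θ=148.5°: 25.6673
θ=164.4°: 32.8766
θ=226.8°: 26.6920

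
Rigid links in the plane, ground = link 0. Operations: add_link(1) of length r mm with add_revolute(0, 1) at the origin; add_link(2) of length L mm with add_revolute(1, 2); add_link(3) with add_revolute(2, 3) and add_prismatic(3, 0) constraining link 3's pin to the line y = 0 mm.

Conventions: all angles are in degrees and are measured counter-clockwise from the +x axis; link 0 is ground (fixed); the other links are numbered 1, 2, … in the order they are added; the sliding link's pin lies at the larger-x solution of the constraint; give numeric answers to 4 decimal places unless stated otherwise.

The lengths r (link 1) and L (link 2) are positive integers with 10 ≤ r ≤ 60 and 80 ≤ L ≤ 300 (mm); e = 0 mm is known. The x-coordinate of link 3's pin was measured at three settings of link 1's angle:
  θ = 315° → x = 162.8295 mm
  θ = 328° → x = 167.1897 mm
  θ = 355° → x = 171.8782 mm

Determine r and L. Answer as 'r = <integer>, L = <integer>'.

constraint per measurement: (x − r cos θ)² + (r sin θ − e)² = L²
subtracting the θ₁ and θ₂ equations cancels the r² and L² terms:
r = (x₁² − x₂²) / (2[(x₁cos θ₁ + e sin θ₁) − (x₂cos θ₂ + e sin θ₂)]) = 27.0002 → r = 27
L² = (x₁ − r cos θ₁)² + (r sin θ₁ − e)² = 21025.0025 → L = 145.0000 → L = 145
check at θ₃=355°: x = 171.8782 (printed 171.8782) ✓

r = 27, L = 145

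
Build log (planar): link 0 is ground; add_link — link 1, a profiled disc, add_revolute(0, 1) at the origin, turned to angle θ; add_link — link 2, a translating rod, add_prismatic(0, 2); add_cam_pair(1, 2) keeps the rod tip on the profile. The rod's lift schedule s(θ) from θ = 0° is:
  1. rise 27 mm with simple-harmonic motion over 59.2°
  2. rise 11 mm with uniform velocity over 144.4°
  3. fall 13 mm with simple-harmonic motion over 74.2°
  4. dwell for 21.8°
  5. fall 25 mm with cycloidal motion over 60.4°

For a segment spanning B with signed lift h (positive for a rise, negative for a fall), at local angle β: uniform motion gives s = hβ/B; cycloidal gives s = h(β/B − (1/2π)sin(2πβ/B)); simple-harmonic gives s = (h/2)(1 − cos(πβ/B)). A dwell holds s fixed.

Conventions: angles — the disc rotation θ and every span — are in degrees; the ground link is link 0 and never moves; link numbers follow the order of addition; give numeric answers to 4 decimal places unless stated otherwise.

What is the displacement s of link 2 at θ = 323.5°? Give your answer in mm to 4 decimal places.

seg 1 [0°–59.2°] simple-harmonic, h=27: full span → s += 27 → s = 27.0000
seg 2 [59.2°–203.6°] uniform, h=11: full span → s += 11 → s = 38.0000
seg 3 [203.6°–277.8°] simple-harmonic, h=-13: full span → s += -13 → s = 25.0000
seg 4 [277.8°–299.6°] dwell: s stays 25.0000
seg 5 [299.6°–360°] cycloidal, h=-25: θ=323.5° here. β=23.9, B=60.4. -25·(0.3957 − sin(2π·0.3957)/(2π)) = -7.4675 → s = 17.5325

17.5325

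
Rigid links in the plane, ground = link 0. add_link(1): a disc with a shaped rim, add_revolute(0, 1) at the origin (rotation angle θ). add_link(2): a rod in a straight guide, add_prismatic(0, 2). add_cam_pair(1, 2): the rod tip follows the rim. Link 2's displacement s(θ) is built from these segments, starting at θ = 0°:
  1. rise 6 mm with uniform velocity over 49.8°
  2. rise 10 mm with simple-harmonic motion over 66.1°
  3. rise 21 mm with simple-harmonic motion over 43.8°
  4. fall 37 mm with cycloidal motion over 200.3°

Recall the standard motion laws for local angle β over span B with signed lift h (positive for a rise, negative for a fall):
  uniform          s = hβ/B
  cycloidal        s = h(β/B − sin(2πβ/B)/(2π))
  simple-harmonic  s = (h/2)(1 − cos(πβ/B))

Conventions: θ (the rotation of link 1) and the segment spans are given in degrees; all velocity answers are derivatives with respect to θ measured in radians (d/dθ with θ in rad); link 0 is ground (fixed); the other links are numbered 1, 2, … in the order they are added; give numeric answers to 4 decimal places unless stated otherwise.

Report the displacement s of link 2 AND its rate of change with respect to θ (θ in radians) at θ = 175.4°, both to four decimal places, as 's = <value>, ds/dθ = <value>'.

segment 1 (0° to 49.8°, uniform, h = 6) is passed completely: s = 0.0000 + (6) = 6.0000
segment 2 (49.8° to 115.9°, simple-harmonic, h = 10) is passed completely: s = 6.0000 + (10) = 16.0000
segment 3 (115.9° to 159.7°, simple-harmonic, h = 21) is passed completely: s = 16.0000 + (21) = 37.0000
θ = 175.4° falls in segment 4 (159.7° to 360°, cycloidal, h = -37): β = 175.4 − 159.7 = 15.7°, B = 200.3°; Δs = -37·(0.0784 − sin(2π·0.0784)/(2π)) = -0.1158; s = 37.0000 − 0.1158 = 36.8842
velocity in seg [159.7°–360°] (cycloidal), θ in radians: β = 15.7° = 0.2740 rad, B = 200.3° = 3.4959 rad; ds/dθ = (h/B)(1 − cos(2πβ/B)) = ((-37)/3.4959)(1 − cos(2π·0.0784)) = -1.257809 mm/rad

s = 36.8842, ds/dθ = -1.2578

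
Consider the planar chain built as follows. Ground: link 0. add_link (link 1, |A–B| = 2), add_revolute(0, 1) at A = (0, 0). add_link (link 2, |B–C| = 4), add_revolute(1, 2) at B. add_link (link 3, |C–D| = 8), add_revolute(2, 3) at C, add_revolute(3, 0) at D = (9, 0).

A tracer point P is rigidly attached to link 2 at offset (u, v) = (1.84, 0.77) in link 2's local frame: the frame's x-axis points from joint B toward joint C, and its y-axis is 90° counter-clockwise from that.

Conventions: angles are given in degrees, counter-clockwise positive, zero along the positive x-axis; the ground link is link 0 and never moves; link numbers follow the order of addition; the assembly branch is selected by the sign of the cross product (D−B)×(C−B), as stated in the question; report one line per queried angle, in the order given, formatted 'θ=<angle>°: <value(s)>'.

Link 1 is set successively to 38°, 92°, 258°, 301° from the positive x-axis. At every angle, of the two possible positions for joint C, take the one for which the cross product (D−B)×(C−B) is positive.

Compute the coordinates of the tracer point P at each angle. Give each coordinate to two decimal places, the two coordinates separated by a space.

A=(0,0), D=(9.00,0)
θ=38°: B = A + 2.00·(cos38°, sin38°) = (1.5760, 1.2313)
θ=38°: |BD| = 7.5254
θ=38°: circle(B,4.00) ∩ circle(D,8.00): a=0.5735, h=3.9587
θ=38°:   candidates: C₊=(2.7895,5.0428) cross=29.791; C₋=(1.4941,-2.7678) cross=-29.791
θ=38°:   branch + wants cross > 0 → take C=(2.7895,5.0428) (cross=29.791)
θ=38°: ex = (C−B)/|BC| = (0.3034,0.9529); ey = (-0.9529,0.3034)
θ=38°: P = B + 1.84·ex + 0.77·ey = (1.4005,3.2182)
θ=92°: B = A + 2.00·(cos92°, sin92°) = (-0.0698, 1.9988)
θ=92°: |BD| = 9.2874
θ=92°: circle(B,4.00) ∩ circle(D,8.00): a=2.0596, h=3.4290
θ=92°:   candidates: C₊=(2.6795,4.9042) cross=31.847; C₋=(1.2035,-1.7931) cross=-31.847
θ=92°:   branch + wants cross > 0 → take C=(2.6795,4.9042) (cross=31.847)
θ=92°: ex = (C−B)/|BC| = (0.6873,0.7264); ey = (-0.7264,0.6873)
θ=92°: P = B + 1.84·ex + 0.77·ey = (0.6356,3.8645)
θ=258°: B = A + 2.00·(cos258°, sin258°) = (-0.4158, -1.9563)
θ=258°: |BD| = 9.6169
θ=258°: circle(B,4.00) ∩ circle(D,8.00): a=2.3128, h=3.2635
θ=258°:   candidates: C₊=(1.1848,1.7095) cross=31.385; C₋=(2.5125,-4.6811) cross=-31.385
θ=258°:   branch + wants cross > 0 → take C=(1.1848,1.7095) (cross=31.385)
θ=258°: ex = (C−B)/|BC| = (0.4002,0.9164); ey = (-0.9164,0.4002)
θ=258°: P = B + 1.84·ex + 0.77·ey = (-0.3852,0.0381)
θ=301°: B = A + 2.00·(cos301°, sin301°) = (1.0301, -1.7143)
θ=301°: |BD| = 8.1522
θ=301°: circle(B,4.00) ∩ circle(D,8.00): a=1.1321, h=3.8364
θ=301°:   candidates: C₊=(1.3301,2.2744) cross=31.276; C₋=(2.9437,-5.2269) cross=-31.276
θ=301°:   branch + wants cross > 0 → take C=(1.3301,2.2744) (cross=31.276)
θ=301°: ex = (C−B)/|BC| = (0.0750,0.9972); ey = (-0.9972,0.0750)
θ=301°: P = B + 1.84·ex + 0.77·ey = (0.4003,0.1782)

θ=38°: 1.40 3.22
θ=92°: 0.64 3.86
θ=258°: -0.39 0.04
θ=301°: 0.40 0.18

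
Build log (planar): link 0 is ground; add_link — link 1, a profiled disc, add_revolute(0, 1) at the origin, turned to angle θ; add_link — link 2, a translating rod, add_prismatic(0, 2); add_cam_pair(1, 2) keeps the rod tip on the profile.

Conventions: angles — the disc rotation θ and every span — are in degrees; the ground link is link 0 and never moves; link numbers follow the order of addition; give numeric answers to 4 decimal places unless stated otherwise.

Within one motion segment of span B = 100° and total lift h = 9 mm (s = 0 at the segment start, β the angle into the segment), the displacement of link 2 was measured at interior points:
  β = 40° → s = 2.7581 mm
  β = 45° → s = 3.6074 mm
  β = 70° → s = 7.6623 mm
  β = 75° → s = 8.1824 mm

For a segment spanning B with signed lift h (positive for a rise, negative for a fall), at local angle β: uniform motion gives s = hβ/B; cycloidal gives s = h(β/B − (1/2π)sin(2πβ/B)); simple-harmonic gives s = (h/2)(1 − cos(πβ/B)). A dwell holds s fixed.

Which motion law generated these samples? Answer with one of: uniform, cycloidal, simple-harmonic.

candidates at β/B = r: uniform s = h·r (linear in β); cycloidal s = h·(r − sin(2πr)/(2π)); simple-harmonic s = (h/2)(1 − cos(πr))
β=40°: printed 2.7581 | uniform 3.6000, cycloidal 2.7581, simple-harmonic 3.1094
β=45°: printed 3.6074 | uniform 4.0500, cycloidal 3.6074, simple-harmonic 3.7960
β=70°: printed 7.6623 | uniform 6.3000, cycloidal 7.6623, simple-harmonic 7.1450
β=75°: printed 8.1824 | uniform 6.7500, cycloidal 8.1824, simple-harmonic 7.6820
only one law matches every sample → cycloidal

cycloidal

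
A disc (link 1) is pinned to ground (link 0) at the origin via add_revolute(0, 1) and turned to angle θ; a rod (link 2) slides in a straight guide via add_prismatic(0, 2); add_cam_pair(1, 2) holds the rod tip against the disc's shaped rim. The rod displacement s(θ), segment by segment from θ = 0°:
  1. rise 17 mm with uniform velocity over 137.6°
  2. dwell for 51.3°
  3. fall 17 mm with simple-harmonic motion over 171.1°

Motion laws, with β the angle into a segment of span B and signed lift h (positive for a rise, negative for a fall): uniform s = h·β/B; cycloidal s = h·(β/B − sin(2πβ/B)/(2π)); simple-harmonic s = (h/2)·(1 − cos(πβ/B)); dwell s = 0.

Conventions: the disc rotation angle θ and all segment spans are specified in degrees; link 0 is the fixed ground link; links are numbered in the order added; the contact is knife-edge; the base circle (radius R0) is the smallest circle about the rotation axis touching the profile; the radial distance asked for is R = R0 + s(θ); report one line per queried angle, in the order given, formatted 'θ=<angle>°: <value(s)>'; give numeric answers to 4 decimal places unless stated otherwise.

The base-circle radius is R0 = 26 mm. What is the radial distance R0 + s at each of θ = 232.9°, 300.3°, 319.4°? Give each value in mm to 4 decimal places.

segment 1 (0° to 137.6°, uniform, h = 17) is passed completely: s = 0.0000 + (17) = 17.0000
segment 2 (137.6° to 188.9°, dwell): s unchanged at 17.0000
θ = 232.9° falls in segment 3 (188.9° to 360°, simple-harmonic, h = -17): β = 232.9 − 188.9 = 44°, B = 171.1°; Δs = -17/2·(1 − cos(π·0.2572)) = -2.6263; s = 17.0000 − 2.6263 = 14.3737
θ = 300.3° falls in segment 3 (188.9° to 360°, simple-harmonic, h = -17): β = 300.3 − 188.9 = 111.4°, B = 171.1°; Δs = -17/2·(1 − cos(π·0.6511)) = -12.3846; s = 17.0000 − 12.3846 = 4.6154
θ = 319.4° falls in segment 3 (188.9° to 360°, simple-harmonic, h = -17): β = 319.4 − 188.9 = 130.5°, B = 171.1°; Δs = -17/2·(1 − cos(π·0.7627)) = -14.7456; s = 17.0000 − 14.7456 = 2.2544
θ=232.9°: R = R0 + s = 26 + 14.3737 = 40.3737
θ=300.3°: R = R0 + s = 26 + 4.6154 = 30.6154
θ=319.4°: R = R0 + s = 26 + 2.2544 = 28.2544

θ=232.9°: 40.3737
θ=300.3°: 30.6154
θ=319.4°: 28.2544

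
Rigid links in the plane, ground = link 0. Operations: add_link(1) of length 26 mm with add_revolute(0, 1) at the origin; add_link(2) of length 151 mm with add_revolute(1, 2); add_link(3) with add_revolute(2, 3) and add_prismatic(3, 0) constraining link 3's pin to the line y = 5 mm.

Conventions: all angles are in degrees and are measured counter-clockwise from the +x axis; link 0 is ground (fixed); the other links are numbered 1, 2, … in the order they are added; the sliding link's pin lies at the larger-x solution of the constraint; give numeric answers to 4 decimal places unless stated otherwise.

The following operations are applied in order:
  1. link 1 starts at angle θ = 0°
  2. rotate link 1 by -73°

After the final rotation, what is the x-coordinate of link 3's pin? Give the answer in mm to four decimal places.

geometry: r = 26 mm, L = 151 mm, e = 5 mm; θ starts at 0°
rotate link 1 by -73°: θ ← 0° -73° = -73°
crank pin P = (r cos θ, r sin θ) = (7.601664, -24.863924)
h = r sin θ − e = -24.863924 − 5 = -29.863924
x = r cos θ + √(L² − h²) = 7.601664 + 148.017384 = 155.619049

155.6190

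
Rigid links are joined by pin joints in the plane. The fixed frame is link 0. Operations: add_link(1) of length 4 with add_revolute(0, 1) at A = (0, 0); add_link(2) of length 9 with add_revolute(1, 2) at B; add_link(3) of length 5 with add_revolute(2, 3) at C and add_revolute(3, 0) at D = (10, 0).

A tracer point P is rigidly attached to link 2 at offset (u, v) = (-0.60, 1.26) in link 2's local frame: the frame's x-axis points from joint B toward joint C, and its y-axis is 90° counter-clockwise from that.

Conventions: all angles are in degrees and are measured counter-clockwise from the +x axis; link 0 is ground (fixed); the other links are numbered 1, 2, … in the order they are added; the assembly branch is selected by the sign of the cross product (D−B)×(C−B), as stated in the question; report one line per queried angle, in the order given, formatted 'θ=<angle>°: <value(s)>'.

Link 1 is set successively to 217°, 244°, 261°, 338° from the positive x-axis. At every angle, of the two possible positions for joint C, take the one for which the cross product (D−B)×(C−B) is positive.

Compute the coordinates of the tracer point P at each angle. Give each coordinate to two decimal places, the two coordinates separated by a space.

A=(0,0), D=(10.00,0)
θ=217°: B = A + 4.00·(cos217°, sin217°) = (-3.1945, -2.4073)
θ=217°: |BD| = 13.4123
θ=217°: circle(B,9.00) ∩ circle(D,5.00): a=8.7938, h=1.9155
θ=217°:   candidates: C₊=(5.1127,1.0554) cross=25.691; C₋=(5.8003,-2.7133) cross=-25.691
θ=217°:   branch + wants cross > 0 → take C=(5.1127,1.0554) (cross=25.691)
θ=217°: ex = (C−B)/|BC| = (0.9230,0.3847); ey = (-0.3847,0.9230)
θ=217°: P = B + -0.60·ex + 1.26·ey = (-4.2331,-1.4751)
θ=244°: B = A + 4.00·(cos244°, sin244°) = (-1.7535, -3.5952)
θ=244°: |BD| = 12.2910
θ=244°: circle(B,9.00) ∩ circle(D,5.00): a=8.4236, h=3.1691
θ=244°:   candidates: C₊=(5.3747,1.8992) cross=38.951; C₋=(7.2287,-4.1617) cross=-38.951
θ=244°:   branch + wants cross > 0 → take C=(5.3747,1.8992) (cross=38.951)
θ=244°: ex = (C−B)/|BC| = (0.7920,0.6105); ey = (-0.6105,0.7920)
θ=244°: P = B + -0.60·ex + 1.26·ey = (-2.9979,-2.9635)
θ=261°: B = A + 4.00·(cos261°, sin261°) = (-0.6257, -3.9508)
θ=261°: |BD| = 11.3364
θ=261°: circle(B,9.00) ∩ circle(D,5.00): a=8.1381, h=3.8433
θ=261°:   candidates: C₊=(5.6628,2.4877) cross=43.569; C₋=(8.3416,-4.7170) cross=-43.569
θ=261°:   branch + wants cross > 0 → take C=(5.6628,2.4877) (cross=43.569)
θ=261°: ex = (C−B)/|BC| = (0.6987,0.7154); ey = (-0.7154,0.6987)
θ=261°: P = B + -0.60·ex + 1.26·ey = (-1.9464,-3.4996)
θ=338°: B = A + 4.00·(cos338°, sin338°) = (3.7087, -1.4984)
θ=338°: |BD| = 6.4672
θ=338°: circle(B,9.00) ∩ circle(D,5.00): a=7.5631, h=4.8784
θ=338°:   candidates: C₊=(9.9358,4.9996) cross=31.550; C₋=(12.1964,-4.4918) cross=-31.550
θ=338°:   branch + wants cross > 0 → take C=(9.9358,4.9996) (cross=31.550)
θ=338°: ex = (C−B)/|BC| = (0.6919,0.7220); ey = (-0.7220,0.6919)
θ=338°: P = B + -0.60·ex + 1.26·ey = (2.3839,-1.0598)

θ=217°: -4.23 -1.48
θ=244°: -3.00 -2.96
θ=261°: -1.95 -3.50
θ=338°: 2.38 -1.06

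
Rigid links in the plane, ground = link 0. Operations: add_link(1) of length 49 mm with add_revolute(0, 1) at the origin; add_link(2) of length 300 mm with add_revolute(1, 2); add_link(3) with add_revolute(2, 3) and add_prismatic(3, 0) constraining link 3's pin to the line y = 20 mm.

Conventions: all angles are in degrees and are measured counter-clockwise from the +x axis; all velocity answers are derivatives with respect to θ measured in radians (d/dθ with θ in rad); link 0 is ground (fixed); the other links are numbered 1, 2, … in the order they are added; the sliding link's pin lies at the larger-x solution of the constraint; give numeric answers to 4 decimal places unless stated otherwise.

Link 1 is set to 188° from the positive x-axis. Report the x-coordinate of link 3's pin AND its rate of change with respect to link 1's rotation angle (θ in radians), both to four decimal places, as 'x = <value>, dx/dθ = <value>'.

geometry: r = 49 mm, L = 300 mm, e = 20 mm
crank pin P = (r cos θ, r sin θ) = (-48.523135, -6.819482)
h = r sin θ − e = -6.819482 − 20 = -26.819482
x = r cos θ + √(L² − h²) = -48.523135 + 298.798787 = 250.275652
dx/dθ = −r sin θ − h·r cos θ/√(L² − h²) (θ in radians; h = -26.819482) = 2.464159

x = 250.2757, dx/dθ = 2.4642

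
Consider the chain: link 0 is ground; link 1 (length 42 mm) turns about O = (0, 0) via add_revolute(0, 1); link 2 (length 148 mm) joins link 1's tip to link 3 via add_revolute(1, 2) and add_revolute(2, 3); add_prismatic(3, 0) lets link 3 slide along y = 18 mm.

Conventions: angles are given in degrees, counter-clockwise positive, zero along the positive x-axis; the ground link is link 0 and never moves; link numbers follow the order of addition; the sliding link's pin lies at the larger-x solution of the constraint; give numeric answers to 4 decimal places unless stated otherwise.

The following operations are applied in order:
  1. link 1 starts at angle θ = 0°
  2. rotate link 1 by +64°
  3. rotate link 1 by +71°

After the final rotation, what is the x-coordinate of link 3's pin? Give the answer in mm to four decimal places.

geometry: r = 42 mm, L = 148 mm, e = 18 mm; θ starts at 0°
rotate link 1 by +64°: θ ← 0° +64° = 64°
rotate link 1 by +71°: θ ← 64° +71° = 135°
crank pin P = (r cos θ, r sin θ) = (-29.698485, 29.698485)
h = r sin θ − e = 29.698485 − 18 = 11.698485
x = r cos θ + √(L² − h²) = -29.698485 + 147.536929 = 117.838444

117.8384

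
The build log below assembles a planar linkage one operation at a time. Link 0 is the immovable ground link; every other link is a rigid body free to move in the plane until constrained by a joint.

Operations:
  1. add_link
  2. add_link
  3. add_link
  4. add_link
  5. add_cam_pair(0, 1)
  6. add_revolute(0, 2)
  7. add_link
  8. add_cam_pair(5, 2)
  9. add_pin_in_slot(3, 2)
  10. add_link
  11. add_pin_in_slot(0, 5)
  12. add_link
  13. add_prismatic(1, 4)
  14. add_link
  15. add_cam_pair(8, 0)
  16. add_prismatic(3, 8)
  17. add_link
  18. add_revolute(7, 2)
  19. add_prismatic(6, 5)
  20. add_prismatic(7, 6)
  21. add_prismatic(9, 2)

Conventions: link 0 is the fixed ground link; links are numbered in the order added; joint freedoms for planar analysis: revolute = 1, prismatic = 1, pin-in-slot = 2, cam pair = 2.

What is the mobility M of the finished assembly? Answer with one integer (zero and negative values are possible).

link 0 = ground. State L|J1|J2 = 1|0|0
+link1  2|0|0
+link2  3|0|0
+link3  4|0|0
+link4  5|0|0
C(0,1) f=2→J2  5|0|1
R(0,2) f=1→J1  5|1|1
+link5  6|1|1
C(5,2) f=2→J2  6|1|2
PS(3,2) f=2→J2  6|1|3
+link6  7|1|3
PS(0,5) f=2→J2  7|1|4
+link7  8|1|4
P(1,4) f=1→J1  8|2|4
+link8  9|2|4
C(8,0) f=2→J2  9|2|5
P(3,8) f=1→J1  9|3|5
+link9  10|3|5
R(7,2) f=1→J1  10|4|5
P(6,5) f=1→J1  10|5|5
P(7,6) f=1→J1  10|6|5
P(9,2) f=1→J1  10|7|5
M = 3(10−1)−2·7−5 = 27−14−5 = 8

M = 8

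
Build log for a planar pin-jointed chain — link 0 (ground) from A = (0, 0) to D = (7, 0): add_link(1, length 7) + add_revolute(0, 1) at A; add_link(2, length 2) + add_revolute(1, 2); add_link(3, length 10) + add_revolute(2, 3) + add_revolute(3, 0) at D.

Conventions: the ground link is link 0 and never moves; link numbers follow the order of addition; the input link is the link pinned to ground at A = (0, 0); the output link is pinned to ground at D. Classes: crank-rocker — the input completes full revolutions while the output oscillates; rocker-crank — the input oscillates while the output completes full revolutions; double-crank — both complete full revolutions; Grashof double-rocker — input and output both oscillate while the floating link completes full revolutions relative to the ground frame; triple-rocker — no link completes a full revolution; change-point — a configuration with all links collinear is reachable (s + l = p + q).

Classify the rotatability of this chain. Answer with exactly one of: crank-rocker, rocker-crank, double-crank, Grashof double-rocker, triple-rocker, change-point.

lengths: ground=7, input=7, coupler=2, output=10
sorted: s=2 (shortest), l=10 (longest), p+q=14
s + l = 12 vs p + q = 14
s + l < p + q (Grashof) with shortest = coupler link → Grashof double-rocker

Grashof double-rocker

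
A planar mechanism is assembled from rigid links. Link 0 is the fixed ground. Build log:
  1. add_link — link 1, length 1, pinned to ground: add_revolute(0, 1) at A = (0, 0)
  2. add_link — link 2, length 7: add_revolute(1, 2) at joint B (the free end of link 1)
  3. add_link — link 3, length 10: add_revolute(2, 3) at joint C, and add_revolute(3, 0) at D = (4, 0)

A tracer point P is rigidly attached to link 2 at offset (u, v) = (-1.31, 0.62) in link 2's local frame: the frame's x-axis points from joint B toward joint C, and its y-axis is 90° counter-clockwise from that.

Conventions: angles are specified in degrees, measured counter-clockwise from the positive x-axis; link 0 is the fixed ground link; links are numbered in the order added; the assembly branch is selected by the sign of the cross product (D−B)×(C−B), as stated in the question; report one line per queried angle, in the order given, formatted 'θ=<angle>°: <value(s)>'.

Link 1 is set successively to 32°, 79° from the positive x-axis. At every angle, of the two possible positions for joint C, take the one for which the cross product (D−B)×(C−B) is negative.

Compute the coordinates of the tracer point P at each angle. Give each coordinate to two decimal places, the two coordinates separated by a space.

A=(0,0), D=(4.00,0)
θ=32°: B = A + 1.00·(cos32°, sin32°) = (0.8480, 0.5299)
θ=32°: |BD| = 3.1962
θ=32°: circle(B,7.00) ∩ circle(D,10.00): a=-6.3802, h=2.8799
θ=32°:   candidates: C₊=(-4.9663,4.4277) cross=9.205; C₋=(-5.9213,-1.2523) cross=-9.205
θ=32°:   branch - wants cross < 0 → take C=(-5.9213,-1.2523) (cross=-9.205)
θ=32°: ex = (C−B)/|BC| = (-0.9670,-0.2546); ey = (0.2546,-0.9670)
θ=32°: P = B + -1.31·ex + 0.62·ey = (2.2727,0.2639)
θ=79°: B = A + 1.00·(cos79°, sin79°) = (0.1908, 0.9816)
θ=79°: |BD| = 3.9336
θ=79°: circle(B,7.00) ∩ circle(D,10.00): a=-4.5157, h=5.3487
θ=79°:   candidates: C₊=(-2.8473,7.2880) cross=21.040; C₋=(-5.5168,-3.0709) cross=-21.040
θ=79°:   branch - wants cross < 0 → take C=(-5.5168,-3.0709) (cross=-21.040)
θ=79°: ex = (C−B)/|BC| = (-0.8154,-0.5789); ey = (0.5789,-0.8154)
θ=79°: P = B + -1.31·ex + 0.62·ey = (1.6179,1.2345)

θ=32°: 2.27 0.26
θ=79°: 1.62 1.23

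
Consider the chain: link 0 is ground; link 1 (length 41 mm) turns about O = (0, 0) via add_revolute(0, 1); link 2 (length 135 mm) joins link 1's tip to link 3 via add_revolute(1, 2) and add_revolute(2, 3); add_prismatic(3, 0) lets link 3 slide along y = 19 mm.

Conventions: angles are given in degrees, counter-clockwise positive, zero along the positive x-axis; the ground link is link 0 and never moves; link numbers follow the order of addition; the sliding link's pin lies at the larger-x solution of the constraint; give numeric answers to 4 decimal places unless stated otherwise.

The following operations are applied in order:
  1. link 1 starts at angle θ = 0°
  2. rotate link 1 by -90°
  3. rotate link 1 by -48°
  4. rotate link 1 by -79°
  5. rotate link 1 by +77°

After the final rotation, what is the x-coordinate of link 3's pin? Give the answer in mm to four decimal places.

geometry: r = 41 mm, L = 135 mm, e = 19 mm; θ starts at 0°
rotate link 1 by -90°: θ ← 0° -90° = -90°
rotate link 1 by -48°: θ ← -90° -48° = -138°
rotate link 1 by -79°: θ ← -138° -79° = -217°
rotate link 1 by +77°: θ ← -217° +77° = -140°
crank pin P = (r cos θ, r sin θ) = (-31.407822, -26.354292)
h = r sin θ − e = -26.354292 − 19 = -45.354292
x = r cos θ + √(L² − h²) = -31.407822 + 127.153404 = 95.745582

95.7456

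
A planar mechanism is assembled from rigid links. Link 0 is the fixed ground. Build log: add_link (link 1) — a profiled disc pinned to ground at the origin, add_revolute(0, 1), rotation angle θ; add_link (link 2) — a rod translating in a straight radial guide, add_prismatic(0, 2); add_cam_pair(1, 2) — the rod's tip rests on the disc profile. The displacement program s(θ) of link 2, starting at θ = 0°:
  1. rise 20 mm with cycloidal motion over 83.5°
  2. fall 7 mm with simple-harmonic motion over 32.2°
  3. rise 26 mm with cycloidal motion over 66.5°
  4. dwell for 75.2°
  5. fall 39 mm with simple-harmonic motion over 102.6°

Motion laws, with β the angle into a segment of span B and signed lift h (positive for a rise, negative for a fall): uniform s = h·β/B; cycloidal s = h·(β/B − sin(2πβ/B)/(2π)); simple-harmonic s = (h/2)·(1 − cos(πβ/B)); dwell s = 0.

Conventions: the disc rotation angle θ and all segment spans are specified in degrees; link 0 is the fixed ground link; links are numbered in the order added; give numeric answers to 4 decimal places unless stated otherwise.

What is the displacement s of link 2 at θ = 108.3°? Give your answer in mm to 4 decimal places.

seg 1 [0°–83.5°] cycloidal, h=20: full span → s += 20 → s = 20.0000
seg 2 [83.5°–115.7°] simple-harmonic, h=-7: θ=108.3° here. β=24.8, B=32.2. -7/2·(1 − cos(π·0.7702)) = -6.1267 → s = 13.8733

13.8733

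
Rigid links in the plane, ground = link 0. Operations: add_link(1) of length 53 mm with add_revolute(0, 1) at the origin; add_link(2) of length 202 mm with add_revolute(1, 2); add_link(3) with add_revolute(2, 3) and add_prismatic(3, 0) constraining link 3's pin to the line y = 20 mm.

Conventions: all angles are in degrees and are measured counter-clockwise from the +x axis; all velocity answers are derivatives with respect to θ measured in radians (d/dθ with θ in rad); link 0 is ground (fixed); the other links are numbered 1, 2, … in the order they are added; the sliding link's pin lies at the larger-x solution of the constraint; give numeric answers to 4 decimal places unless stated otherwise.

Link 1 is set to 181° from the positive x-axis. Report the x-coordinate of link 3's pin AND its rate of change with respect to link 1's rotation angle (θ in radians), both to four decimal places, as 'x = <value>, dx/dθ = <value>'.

geometry: r = 53 mm, L = 202 mm, e = 20 mm
crank pin P = (r cos θ, r sin θ) = (-52.991928, -0.924978)
h = r sin θ − e = -0.924978 − 20 = -20.924978
x = r cos θ + √(L² − h²) = -52.991928 + 200.913278 = 147.921350
dx/dθ = −r sin θ − h·r cos θ/√(L² − h²) (θ in radians; h = -20.924978) = -4.594095

x = 147.9214, dx/dθ = -4.5941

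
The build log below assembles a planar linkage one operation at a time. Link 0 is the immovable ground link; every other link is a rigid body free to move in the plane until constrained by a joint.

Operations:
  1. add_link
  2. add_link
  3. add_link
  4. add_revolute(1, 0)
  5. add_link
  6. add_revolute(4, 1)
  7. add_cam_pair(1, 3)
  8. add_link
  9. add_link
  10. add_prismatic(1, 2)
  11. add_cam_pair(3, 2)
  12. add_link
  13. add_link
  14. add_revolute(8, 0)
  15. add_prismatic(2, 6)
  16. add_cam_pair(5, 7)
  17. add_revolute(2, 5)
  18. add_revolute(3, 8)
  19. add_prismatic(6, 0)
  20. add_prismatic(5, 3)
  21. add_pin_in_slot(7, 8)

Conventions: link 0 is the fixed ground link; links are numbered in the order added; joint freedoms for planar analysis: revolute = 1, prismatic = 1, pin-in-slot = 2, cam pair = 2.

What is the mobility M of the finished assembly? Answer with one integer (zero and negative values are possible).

ground; <1,0,0>
#1 <2,0,0>
#2 <3,0,0>
#3 <4,0,0>
R:1↔0 J1 <4,1,0>
#4 <5,1,0>
R:4↔1 J1 <5,2,0>
C:1↔3 J2 <5,2,1>
#5 <6,2,1>
#6 <7,2,1>
P:1↔2 J1 <7,3,1>
C:3↔2 J2 <7,3,2>
#7 <8,3,2>
#8 <9,3,2>
R:8↔0 J1 <9,4,2>
P:2↔6 J1 <9,5,2>
C:5↔7 J2 <9,5,3>
R:2↔5 J1 <9,6,3>
R:3↔8 J1 <9,7,3>
P:6↔0 J1 <9,8,3>
P:5↔3 J1 <9,9,3>
PS:7↔8 J2 <9,9,4>
3×8 − 2×9 − 1×4 = 2

M = 2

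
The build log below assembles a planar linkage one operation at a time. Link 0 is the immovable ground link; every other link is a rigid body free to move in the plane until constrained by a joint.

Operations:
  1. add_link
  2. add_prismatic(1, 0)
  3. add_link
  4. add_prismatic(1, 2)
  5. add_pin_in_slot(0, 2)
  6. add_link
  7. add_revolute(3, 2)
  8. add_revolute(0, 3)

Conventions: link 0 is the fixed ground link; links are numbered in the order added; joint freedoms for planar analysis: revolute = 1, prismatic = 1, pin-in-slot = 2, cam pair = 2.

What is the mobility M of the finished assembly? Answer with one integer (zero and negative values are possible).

(L,J1,J2)=(1,0,0); link0 fixed
link1: (2,0,0)
P 1-0 [J1]: (2,1,0)
link2: (3,1,0)
P 1-2 [J1]: (3,2,0)
PS 0-2 [J2]: (3,2,1)
link3: (4,2,1)
R 3-2 [J1]: (4,3,1)
R 0-3 [J1]: (4,4,1)
Grübler: 3·3 − 2·4 − 1 = 0

M = 0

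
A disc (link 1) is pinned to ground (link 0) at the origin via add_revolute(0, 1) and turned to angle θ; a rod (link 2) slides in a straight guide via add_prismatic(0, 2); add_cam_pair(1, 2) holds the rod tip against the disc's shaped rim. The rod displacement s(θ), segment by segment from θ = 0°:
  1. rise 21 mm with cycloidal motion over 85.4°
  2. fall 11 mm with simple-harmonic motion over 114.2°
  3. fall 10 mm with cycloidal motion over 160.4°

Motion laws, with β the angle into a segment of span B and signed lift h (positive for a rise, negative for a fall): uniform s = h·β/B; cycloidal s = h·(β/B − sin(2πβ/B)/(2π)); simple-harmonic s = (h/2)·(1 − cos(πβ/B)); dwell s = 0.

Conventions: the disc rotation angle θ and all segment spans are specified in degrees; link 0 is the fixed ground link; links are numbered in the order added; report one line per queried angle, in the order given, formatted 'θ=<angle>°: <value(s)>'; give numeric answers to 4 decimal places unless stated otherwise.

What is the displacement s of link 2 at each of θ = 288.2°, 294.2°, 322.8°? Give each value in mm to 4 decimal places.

segment 1 (0° to 85.4°, cycloidal, h = 21) is passed completely: s = 0.0000 + (21) = 21.0000
segment 2 (85.4° to 199.6°, simple-harmonic, h = -11) is passed completely: s = 21.0000 + (-11) = 10.0000
θ = 288.2° falls in segment 3 (199.6° to 360°, cycloidal, h = -10): β = 288.2 − 199.6 = 88.6°, B = 160.4°; Δs = -10·(0.5524 − sin(2π·0.5524)/(2π)) = -6.0380; s = 10.0000 − 6.0380 = 3.9620
θ = 294.2° falls in segment 3 (199.6° to 360°, cycloidal, h = -10): β = 294.2 − 199.6 = 94.6°, B = 160.4°; Δs = -10·(0.5898 − sin(2π·0.5898)/(2π)) = -6.7487; s = 10.0000 − 6.7487 = 3.2513
θ = 322.8° falls in segment 3 (199.6° to 360°, cycloidal, h = -10): β = 322.8 − 199.6 = 123.2°, B = 160.4°; Δs = -10·(0.7681 − sin(2π·0.7681)/(2π)) = -9.2621; s = 10.0000 − 9.2621 = 0.7379

θ=288.2°: 3.9620
θ=294.2°: 3.2513
θ=322.8°: 0.7379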